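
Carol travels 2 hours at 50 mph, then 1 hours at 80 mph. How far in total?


Leg 1 distance:
50 x 2 = 100 miles
Leg 2 distance:
80 x 1 = 80 miles
Total distance:
100 + 80 = 180 miles

180 miles


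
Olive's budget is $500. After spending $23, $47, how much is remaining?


Add up expenses:
$23 + $47 = $70
Subtract from budget:
$500 - $70 = $430

$430


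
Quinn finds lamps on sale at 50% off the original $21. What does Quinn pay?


Calculate the discount amount:
50% of $21 = $10.50
Subtract from original:
$21 - $10.50 = $10.50

$10.50


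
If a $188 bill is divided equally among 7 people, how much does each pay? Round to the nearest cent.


Total bill: $188
Number of people: 7
Each pays: $188 / 7 = $26.8571... ≈ $26.86

$26.86


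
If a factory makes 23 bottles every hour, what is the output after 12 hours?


Production rate: 23 bottles per hour
Time: 12 hours
Total: 23 x 12 = 276 bottles

276 bottles


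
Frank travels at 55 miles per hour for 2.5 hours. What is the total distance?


Use the formula: distance = speed x time
Speed = 55 mph, Time = 2.5 hours
55 x 2.5 = 137.5 miles

137.5 miles


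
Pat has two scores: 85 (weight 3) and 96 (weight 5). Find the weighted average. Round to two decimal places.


Weighted sum:
3 x 85 + 5 x 96 = 735
Total weight:
3 + 5 = 8
Weighted average:
735 / 8 = 91.875 ≈ 91.88

91.88


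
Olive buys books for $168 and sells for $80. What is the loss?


Selling price = $80
Cost price = $168
Loss = cost price - selling price:
Loss = $168 - $80 = $88

$88


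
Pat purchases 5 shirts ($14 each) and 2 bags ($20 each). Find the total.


Cost of shirts:
5 x $14 = $70
Cost of bags:
2 x $20 = $40
Add both:
$70 + $40 = $110

$110


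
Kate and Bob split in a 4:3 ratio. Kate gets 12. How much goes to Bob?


Find the multiplier:
12 / 4 = 3
Apply to Bob's share:
3 x 3 = 9

9


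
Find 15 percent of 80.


Convert percentage to decimal:
15% = 0.15
Multiply:
80 x 0.15 = 12

12


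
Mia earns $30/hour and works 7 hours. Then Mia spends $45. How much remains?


Calculate earnings:
7 x $30 = $210
Subtract spending:
$210 - $45 = $165

$165


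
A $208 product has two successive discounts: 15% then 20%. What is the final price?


First discount:
15% of $208 = $31.20
Price after first discount:
$208 - $31.20 = $176.80
Second discount:
20% of $176.80 = $35.36
Final price:
$176.80 - $35.36 = $141.44

$141.44


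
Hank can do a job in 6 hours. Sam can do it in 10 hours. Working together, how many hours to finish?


Hank's rate: 1/6 of the job per hour
Sam's rate: 1/10 of the job per hour
Combined rate: 1/6 + 1/10 = 4/15 per hour
Time = 1 / (4/15) = 15/4 = 3.75 hours

3.75 hours


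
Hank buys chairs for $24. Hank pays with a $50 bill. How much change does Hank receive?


Start with the amount paid:
$50
Subtract the price:
$50 - $24 = $26

$26


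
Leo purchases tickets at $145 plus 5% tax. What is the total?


Calculate the tax:
5% of $145 = $7.25
Add tax to price:
$145 + $7.25 = $152.25

$152.25


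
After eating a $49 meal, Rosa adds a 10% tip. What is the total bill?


Calculate the tip:
10% of $49 = $4.90
Add tip to meal cost:
$49 + $4.90 = $53.90

$53.90


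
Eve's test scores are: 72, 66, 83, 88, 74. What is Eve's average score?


Add the scores:
72 + 66 + 83 + 88 + 74 = 383
Divide by the number of tests:
383 / 5 = 76.6

76.6


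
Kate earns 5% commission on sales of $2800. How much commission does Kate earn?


Convert rate to decimal:
5% = 0.05
Multiply by sales:
$2800 x 0.05 = $140

$140


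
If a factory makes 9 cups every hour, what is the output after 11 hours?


Production rate: 9 cups per hour
Time: 11 hours
Total: 9 x 11 = 99 cups

99 cups


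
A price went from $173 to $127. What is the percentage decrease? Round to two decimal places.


Find the absolute change:
|127 - 173| = 46
Divide by original and multiply by 100:
46 / 173 x 100 = 26.5895...% ≈ 26.59%

26.59%


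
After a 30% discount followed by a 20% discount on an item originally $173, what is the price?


First discount:
30% of $173 = $51.90
Price after first discount:
$173 - $51.90 = $121.10
Second discount:
20% of $121.10 = $24.22
Final price:
$121.10 - $24.22 = $96.88

$96.88


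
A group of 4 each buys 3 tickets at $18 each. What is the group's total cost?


Cost per person:
3 x $18 = $54
Group total:
4 x $54 = $216

$216


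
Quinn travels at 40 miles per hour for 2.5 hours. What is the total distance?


Use the formula: distance = speed x time
Speed = 40 mph, Time = 2.5 hours
40 x 2.5 = 100 miles

100 miles


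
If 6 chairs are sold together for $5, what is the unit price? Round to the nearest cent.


Total cost: $5
Number of items: 6
Unit price: $5 / 6 = $0.8333... ≈ $0.83

$0.83


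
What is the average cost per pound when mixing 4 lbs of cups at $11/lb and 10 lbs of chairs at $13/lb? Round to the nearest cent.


Cost of cups:
4 x $11 = $44
Cost of chairs:
10 x $13 = $130
Total cost: $44 + $130 = $174
Total weight: 14 lbs
Average: $174 / 14 = $12.4285... ≈ $12.43/lb

$12.43/lb


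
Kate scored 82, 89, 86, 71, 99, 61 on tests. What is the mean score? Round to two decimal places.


Add the scores:
82 + 89 + 86 + 71 + 99 + 61 = 488
Divide by the number of tests:
488 / 6 = 81.3333... ≈ 81.33

81.33


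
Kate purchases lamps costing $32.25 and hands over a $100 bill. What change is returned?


Start with the amount paid:
$100
Subtract the price:
$100 - $32.25 = $67.75

$67.75


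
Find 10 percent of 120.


Convert percentage to decimal:
10% = 0.1
Multiply:
120 x 0.1 = 12

12


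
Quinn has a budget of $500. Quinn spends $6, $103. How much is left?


Add up expenses:
$6 + $103 = $109
Subtract from budget:
$500 - $109 = $391

$391


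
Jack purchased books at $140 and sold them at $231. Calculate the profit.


Selling price = $231
Cost price = $140
Profit = selling price - cost price:
Profit = $231 - $140 = $91

$91


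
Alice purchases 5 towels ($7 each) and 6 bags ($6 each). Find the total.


Cost of towels:
5 x $7 = $35
Cost of bags:
6 x $6 = $36
Add both:
$35 + $36 = $71

$71


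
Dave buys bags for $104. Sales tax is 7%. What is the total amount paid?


Calculate the tax:
7% of $104 = $7.28
Add tax to price:
$104 + $7.28 = $111.28

$111.28


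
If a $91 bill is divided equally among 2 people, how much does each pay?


Total bill: $91
Number of people: 2
Each pays: $91 / 2 = $45.50

$45.50


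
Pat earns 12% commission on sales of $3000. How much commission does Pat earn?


Convert rate to decimal:
12% = 0.12
Multiply by sales:
$3000 x 0.12 = $360

$360


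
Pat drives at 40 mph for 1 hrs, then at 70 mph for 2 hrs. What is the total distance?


Leg 1 distance:
40 x 1 = 40 miles
Leg 2 distance:
70 x 2 = 140 miles
Total distance:
40 + 140 = 180 miles

180 miles


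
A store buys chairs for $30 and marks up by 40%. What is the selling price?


Calculate the markup amount:
40% of $30 = $12
Add to cost:
$30 + $12 = $42

$42


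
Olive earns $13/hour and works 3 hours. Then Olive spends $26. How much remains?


Calculate earnings:
3 x $13 = $39
Subtract spending:
$39 - $26 = $13

$13


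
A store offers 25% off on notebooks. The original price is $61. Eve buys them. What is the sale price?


Calculate the discount amount:
25% of $61 = $15.25
Subtract from original:
$61 - $15.25 = $45.75

$45.75


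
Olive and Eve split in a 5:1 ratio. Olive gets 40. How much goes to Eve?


Find the multiplier:
40 / 5 = 8
Apply to Eve's share:
1 x 8 = 8

8


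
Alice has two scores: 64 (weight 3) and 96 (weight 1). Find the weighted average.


Weighted sum:
3 x 64 + 1 x 96 = 288
Total weight:
3 + 1 = 4
Weighted average:
288 / 4 = 72

72


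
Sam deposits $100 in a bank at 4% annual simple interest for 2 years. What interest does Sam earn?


Use the formula I = P x R x T / 100
P x R x T = 100 x 4 x 2 = 800
I = 800 / 100 = $8

$8


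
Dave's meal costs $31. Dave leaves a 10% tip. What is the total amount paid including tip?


Calculate the tip:
10% of $31 = $3.10
Add tip to meal cost:
$31 + $3.10 = $34.10

$34.10


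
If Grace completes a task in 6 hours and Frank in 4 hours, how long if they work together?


Grace's rate: 1/6 of the job per hour
Frank's rate: 1/4 of the job per hour
Combined rate: 1/6 + 1/4 = 5/12 per hour
Time = 1 / (5/12) = 12/5 = 2.4 hours

2.4 hours


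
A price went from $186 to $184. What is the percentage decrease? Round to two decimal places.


Find the absolute change:
|184 - 186| = 2
Divide by original and multiply by 100:
2 / 186 x 100 = 1.0752...% ≈ 1.08%

1.08%


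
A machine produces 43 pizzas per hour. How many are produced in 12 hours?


Production rate: 43 pizzas per hour
Time: 12 hours
Total: 43 x 12 = 516 pizzas

516 pizzas


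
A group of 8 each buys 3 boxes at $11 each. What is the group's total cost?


Cost per person:
3 x $11 = $33
Group total:
8 x $33 = $264

$264


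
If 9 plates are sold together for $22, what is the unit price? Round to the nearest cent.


Total cost: $22
Number of items: 9
Unit price: $22 / 9 = $2.4444... ≈ $2.44

$2.44


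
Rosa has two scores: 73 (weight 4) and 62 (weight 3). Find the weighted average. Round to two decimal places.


Weighted sum:
4 x 73 + 3 x 62 = 478
Total weight:
4 + 3 = 7
Weighted average:
478 / 7 = 68.2857... ≈ 68.29

68.29


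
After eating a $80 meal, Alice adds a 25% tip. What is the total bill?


Calculate the tip:
25% of $80 = $20
Add tip to meal cost:
$80 + $20 = $100

$100


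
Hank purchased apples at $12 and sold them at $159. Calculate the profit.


Selling price = $159
Cost price = $12
Profit = selling price - cost price:
Profit = $159 - $12 = $147

$147


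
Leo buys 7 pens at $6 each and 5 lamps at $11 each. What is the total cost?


Cost of pens:
7 x $6 = $42
Cost of lamps:
5 x $11 = $55
Add both:
$42 + $55 = $97

$97


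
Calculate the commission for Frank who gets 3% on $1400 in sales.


Convert rate to decimal:
3% = 0.03
Multiply by sales:
$1400 x 0.03 = $42

$42


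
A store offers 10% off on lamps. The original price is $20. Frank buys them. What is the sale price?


Calculate the discount amount:
10% of $20 = $2
Subtract from original:
$20 - $2 = $18

$18


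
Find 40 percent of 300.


Convert percentage to decimal:
40% = 0.4
Multiply:
300 x 0.4 = 120

120


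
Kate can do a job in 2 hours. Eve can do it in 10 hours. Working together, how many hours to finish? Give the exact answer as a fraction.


Kate's rate: 1/2 of the job per hour
Eve's rate: 1/10 of the job per hour
Combined rate: 1/2 + 1/10 = 3/5 per hour
Time = 1 / (3/5) = 5/3 hours (≈ 1.67 hours)

5/3 hours


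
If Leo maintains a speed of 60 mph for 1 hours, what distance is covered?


Use the formula: distance = speed x time
Speed = 60 mph, Time = 1 hours
60 x 1 = 60 miles

60 miles


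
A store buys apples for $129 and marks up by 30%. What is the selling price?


Calculate the markup amount:
30% of $129 = $38.70
Add to cost:
$129 + $38.70 = $167.70

$167.70


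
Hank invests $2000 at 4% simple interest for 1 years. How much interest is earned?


Use the formula I = P x R x T / 100
P x R x T = 2000 x 4 x 1 = 8000
I = 8000 / 100 = $80

$80


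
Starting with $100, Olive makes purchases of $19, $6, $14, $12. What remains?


Add up expenses:
$19 + $6 + $14 + $12 = $51
Subtract from budget:
$100 - $51 = $49

$49


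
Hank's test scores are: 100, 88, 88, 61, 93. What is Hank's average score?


Add the scores:
100 + 88 + 88 + 61 + 93 = 430
Divide by the number of tests:
430 / 5 = 86

86


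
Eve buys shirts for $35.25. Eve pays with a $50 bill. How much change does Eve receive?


Start with the amount paid:
$50
Subtract the price:
$50 - $35.25 = $14.75

$14.75


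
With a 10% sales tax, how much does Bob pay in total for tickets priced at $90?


Calculate the tax:
10% of $90 = $9
Add tax to price:
$90 + $9 = $99

$99


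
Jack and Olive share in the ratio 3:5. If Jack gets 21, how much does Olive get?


Find the multiplier:
21 / 3 = 7
Apply to Olive's share:
5 x 7 = 35

35


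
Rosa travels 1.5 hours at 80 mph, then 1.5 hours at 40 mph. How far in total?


Leg 1 distance:
80 x 1.5 = 120 miles
Leg 2 distance:
40 x 1.5 = 60 miles
Total distance:
120 + 60 = 180 miles

180 miles


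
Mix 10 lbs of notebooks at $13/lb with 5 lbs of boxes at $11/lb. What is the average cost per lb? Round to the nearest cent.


Cost of notebooks:
10 x $13 = $130
Cost of boxes:
5 x $11 = $55
Total cost: $130 + $55 = $185
Total weight: 15 lbs
Average: $185 / 15 = $12.3333... ≈ $12.33/lb

$12.33/lb


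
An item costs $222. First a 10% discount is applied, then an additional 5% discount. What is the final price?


First discount:
10% of $222 = $22.20
Price after first discount:
$222 - $22.20 = $199.80
Second discount:
5% of $199.80 = $9.99
Final price:
$199.80 - $9.99 = $189.81

$189.81


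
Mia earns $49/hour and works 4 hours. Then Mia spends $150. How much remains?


Calculate earnings:
4 x $49 = $196
Subtract spending:
$196 - $150 = $46

$46


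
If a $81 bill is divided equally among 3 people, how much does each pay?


Total bill: $81
Number of people: 3
Each pays: $81 / 3 = $27

$27


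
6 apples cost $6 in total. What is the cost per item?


Total cost: $6
Number of items: 6
Unit price: $6 / 6 = $1

$1


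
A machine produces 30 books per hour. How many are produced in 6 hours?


Production rate: 30 books per hour
Time: 6 hours
Total: 30 x 6 = 180 books

180 books


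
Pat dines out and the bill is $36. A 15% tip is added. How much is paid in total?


Calculate the tip:
15% of $36 = $5.40
Add tip to meal cost:
$36 + $5.40 = $41.40

$41.40


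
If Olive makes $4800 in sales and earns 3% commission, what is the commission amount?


Convert rate to decimal:
3% = 0.03
Multiply by sales:
$4800 x 0.03 = $144

$144


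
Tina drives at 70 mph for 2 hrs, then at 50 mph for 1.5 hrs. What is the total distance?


Leg 1 distance:
70 x 2 = 140 miles
Leg 2 distance:
50 x 1.5 = 75 miles
Total distance:
140 + 75 = 215 miles

215 miles


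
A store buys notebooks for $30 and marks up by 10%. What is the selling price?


Calculate the markup amount:
10% of $30 = $3
Add to cost:
$30 + $3 = $33

$33


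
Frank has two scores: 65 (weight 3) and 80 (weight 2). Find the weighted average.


Weighted sum:
3 x 65 + 2 x 80 = 355
Total weight:
3 + 2 = 5
Weighted average:
355 / 5 = 71

71


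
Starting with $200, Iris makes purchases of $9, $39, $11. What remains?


Add up expenses:
$9 + $39 + $11 = $59
Subtract from budget:
$200 - $59 = $141

$141


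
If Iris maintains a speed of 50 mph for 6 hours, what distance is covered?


Use the formula: distance = speed x time
Speed = 50 mph, Time = 6 hours
50 x 6 = 300 miles

300 miles


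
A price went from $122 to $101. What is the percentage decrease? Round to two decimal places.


Find the absolute change:
|101 - 122| = 21
Divide by original and multiply by 100:
21 / 122 x 100 = 17.2131...% ≈ 17.21%

17.21%


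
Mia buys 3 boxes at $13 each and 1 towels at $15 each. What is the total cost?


Cost of boxes:
3 x $13 = $39
Cost of towels:
1 x $15 = $15
Add both:
$39 + $15 = $54

$54


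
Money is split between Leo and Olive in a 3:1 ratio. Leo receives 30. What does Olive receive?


Find the multiplier:
30 / 3 = 10
Apply to Olive's share:
1 x 10 = 10

10


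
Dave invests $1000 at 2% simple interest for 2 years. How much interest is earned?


Use the formula I = P x R x T / 100
P x R x T = 1000 x 2 x 2 = 4000
I = 4000 / 100 = $40

$40


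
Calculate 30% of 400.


Convert percentage to decimal:
30% = 0.3
Multiply:
400 x 0.3 = 120

120


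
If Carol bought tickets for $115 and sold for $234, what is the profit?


Selling price = $234
Cost price = $115
Profit = selling price - cost price:
Profit = $234 - $115 = $119

$119


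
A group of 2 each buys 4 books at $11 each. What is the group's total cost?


Cost per person:
4 x $11 = $44
Group total:
2 x $44 = $88

$88


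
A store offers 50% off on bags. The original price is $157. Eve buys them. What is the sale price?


Calculate the discount amount:
50% of $157 = $78.50
Subtract from original:
$157 - $78.50 = $78.50

$78.50


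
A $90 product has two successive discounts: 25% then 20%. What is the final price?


First discount:
25% of $90 = $22.50
Price after first discount:
$90 - $22.50 = $67.50
Second discount:
20% of $67.50 = $13.50
Final price:
$67.50 - $13.50 = $54

$54


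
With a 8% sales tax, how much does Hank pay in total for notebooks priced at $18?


Calculate the tax:
8% of $18 = $1.44
Add tax to price:
$18 + $1.44 = $19.44

$19.44


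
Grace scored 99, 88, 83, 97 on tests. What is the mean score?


Add the scores:
99 + 88 + 83 + 97 = 367
Divide by the number of tests:
367 / 4 = 91.75

91.75


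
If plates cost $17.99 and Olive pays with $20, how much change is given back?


Start with the amount paid:
$20
Subtract the price:
$20 - $17.99 = $2.01

$2.01


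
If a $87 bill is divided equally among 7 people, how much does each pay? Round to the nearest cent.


Total bill: $87
Number of people: 7
Each pays: $87 / 7 = $12.4285... ≈ $12.43

$12.43


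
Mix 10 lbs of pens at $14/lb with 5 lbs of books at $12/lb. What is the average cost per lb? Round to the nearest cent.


Cost of pens:
10 x $14 = $140
Cost of books:
5 x $12 = $60
Total cost: $140 + $60 = $200
Total weight: 15 lbs
Average: $200 / 15 = $13.3333... ≈ $13.33/lb

$13.33/lb


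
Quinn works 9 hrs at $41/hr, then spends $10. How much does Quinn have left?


Calculate earnings:
9 x $41 = $369
Subtract spending:
$369 - $10 = $359

$359


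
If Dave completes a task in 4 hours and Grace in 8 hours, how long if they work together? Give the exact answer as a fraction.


Dave's rate: 1/4 of the job per hour
Grace's rate: 1/8 of the job per hour
Combined rate: 1/4 + 1/8 = 3/8 per hour
Time = 1 / (3/8) = 8/3 hours (≈ 2.67 hours)

8/3 hours


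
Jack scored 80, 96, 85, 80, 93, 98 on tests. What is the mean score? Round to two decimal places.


Add the scores:
80 + 96 + 85 + 80 + 93 + 98 = 532
Divide by the number of tests:
532 / 6 = 88.6666... ≈ 88.67

88.67


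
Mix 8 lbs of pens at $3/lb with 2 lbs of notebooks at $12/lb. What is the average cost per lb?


Cost of pens:
8 x $3 = $24
Cost of notebooks:
2 x $12 = $24
Total cost: $24 + $24 = $48
Total weight: 10 lbs
Average: $48 / 10 = $4.80/lb

$4.80/lb


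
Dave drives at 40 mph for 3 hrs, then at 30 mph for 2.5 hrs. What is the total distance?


Leg 1 distance:
40 x 3 = 120 miles
Leg 2 distance:
30 x 2.5 = 75 miles
Total distance:
120 + 75 = 195 miles

195 miles


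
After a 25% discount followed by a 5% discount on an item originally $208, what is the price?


First discount:
25% of $208 = $52
Price after first discount:
$208 - $52 = $156
Second discount:
5% of $156 = $7.80
Final price:
$156 - $7.80 = $148.20

$148.20


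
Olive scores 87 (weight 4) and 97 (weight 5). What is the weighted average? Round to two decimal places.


Weighted sum:
4 x 87 + 5 x 97 = 833
Total weight:
4 + 5 = 9
Weighted average:
833 / 9 = 92.5555... ≈ 92.56

92.56


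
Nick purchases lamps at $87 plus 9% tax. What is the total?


Calculate the tax:
9% of $87 = $7.83
Add tax to price:
$87 + $7.83 = $94.83

$94.83


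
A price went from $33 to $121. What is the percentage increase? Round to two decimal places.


Find the absolute change:
|121 - 33| = 88
Divide by original and multiply by 100:
88 / 33 x 100 = 266.6666...% ≈ 266.67%

266.67%


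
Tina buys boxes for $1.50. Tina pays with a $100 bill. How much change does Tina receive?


Start with the amount paid:
$100
Subtract the price:
$100 - $1.50 = $98.50

$98.50


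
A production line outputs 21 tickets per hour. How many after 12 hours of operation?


Production rate: 21 tickets per hour
Time: 12 hours
Total: 21 x 12 = 252 tickets

252 tickets


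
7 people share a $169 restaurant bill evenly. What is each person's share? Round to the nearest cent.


Total bill: $169
Number of people: 7
Each pays: $169 / 7 = $24.1428... ≈ $24.14

$24.14


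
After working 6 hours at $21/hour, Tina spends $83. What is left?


Calculate earnings:
6 x $21 = $126
Subtract spending:
$126 - $83 = $43

$43


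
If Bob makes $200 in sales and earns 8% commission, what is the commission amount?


Convert rate to decimal:
8% = 0.08
Multiply by sales:
$200 x 0.08 = $16

$16


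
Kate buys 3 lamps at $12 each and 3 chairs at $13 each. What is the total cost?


Cost of lamps:
3 x $12 = $36
Cost of chairs:
3 x $13 = $39
Add both:
$36 + $39 = $75

$75


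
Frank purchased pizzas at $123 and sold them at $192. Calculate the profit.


Selling price = $192
Cost price = $123
Profit = selling price - cost price:
Profit = $192 - $123 = $69

$69


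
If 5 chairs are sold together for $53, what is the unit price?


Total cost: $53
Number of items: 5
Unit price: $53 / 5 = $10.60

$10.60


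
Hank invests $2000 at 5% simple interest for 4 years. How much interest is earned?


Use the formula I = P x R x T / 100
P x R x T = 2000 x 5 x 4 = 40000
I = 40000 / 100 = $400

$400


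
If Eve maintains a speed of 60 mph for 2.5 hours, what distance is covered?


Use the formula: distance = speed x time
Speed = 60 mph, Time = 2.5 hours
60 x 2.5 = 150 miles

150 miles


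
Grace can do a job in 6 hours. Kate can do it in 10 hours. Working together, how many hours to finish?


Grace's rate: 1/6 of the job per hour
Kate's rate: 1/10 of the job per hour
Combined rate: 1/6 + 1/10 = 4/15 per hour
Time = 1 / (4/15) = 15/4 = 3.75 hours

3.75 hours


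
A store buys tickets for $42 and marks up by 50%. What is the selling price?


Calculate the markup amount:
50% of $42 = $21
Add to cost:
$42 + $21 = $63

$63


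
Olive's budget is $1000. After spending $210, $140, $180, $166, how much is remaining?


Add up expenses:
$210 + $140 + $180 + $166 = $696
Subtract from budget:
$1000 - $696 = $304

$304


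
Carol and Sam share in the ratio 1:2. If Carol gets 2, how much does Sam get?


Find the multiplier:
2 / 1 = 2
Apply to Sam's share:
2 x 2 = 4

4


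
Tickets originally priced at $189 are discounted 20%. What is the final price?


Calculate the discount amount:
20% of $189 = $37.80
Subtract from original:
$189 - $37.80 = $151.20

$151.20


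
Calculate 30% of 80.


Convert percentage to decimal:
30% = 0.3
Multiply:
80 x 0.3 = 24

24


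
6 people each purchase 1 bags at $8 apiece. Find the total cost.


Cost per person:
1 x $8 = $8
Group total:
6 x $8 = $48

$48


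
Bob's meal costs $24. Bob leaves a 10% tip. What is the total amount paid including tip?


Calculate the tip:
10% of $24 = $2.40
Add tip to meal cost:
$24 + $2.40 = $26.40

$26.40


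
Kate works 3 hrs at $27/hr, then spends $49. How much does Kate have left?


Calculate earnings:
3 x $27 = $81
Subtract spending:
$81 - $49 = $32

$32


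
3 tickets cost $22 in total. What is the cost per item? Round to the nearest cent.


Total cost: $22
Number of items: 3
Unit price: $22 / 3 = $7.3333... ≈ $7.33

$7.33


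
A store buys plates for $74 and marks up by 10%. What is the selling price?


Calculate the markup amount:
10% of $74 = $7.40
Add to cost:
$74 + $7.40 = $81.40

$81.40


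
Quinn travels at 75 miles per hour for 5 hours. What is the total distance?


Use the formula: distance = speed x time
Speed = 75 mph, Time = 5 hours
75 x 5 = 375 miles

375 miles


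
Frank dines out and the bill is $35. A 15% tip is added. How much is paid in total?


Calculate the tip:
15% of $35 = $5.25
Add tip to meal cost:
$35 + $5.25 = $40.25

$40.25


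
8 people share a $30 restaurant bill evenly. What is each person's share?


Total bill: $30
Number of people: 8
Each pays: $30 / 8 = $3.75

$3.75


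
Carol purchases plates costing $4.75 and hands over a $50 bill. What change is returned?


Start with the amount paid:
$50
Subtract the price:
$50 - $4.75 = $45.25

$45.25


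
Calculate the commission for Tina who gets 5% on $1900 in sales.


Convert rate to decimal:
5% = 0.05
Multiply by sales:
$1900 x 0.05 = $95

$95


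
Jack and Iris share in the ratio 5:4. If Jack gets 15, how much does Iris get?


Find the multiplier:
15 / 5 = 3
Apply to Iris's share:
4 x 3 = 12

12


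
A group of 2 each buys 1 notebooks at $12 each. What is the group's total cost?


Cost per person:
1 x $12 = $12
Group total:
2 x $12 = $24

$24


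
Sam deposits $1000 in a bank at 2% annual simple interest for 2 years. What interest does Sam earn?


Use the formula I = P x R x T / 100
P x R x T = 1000 x 2 x 2 = 4000
I = 4000 / 100 = $40

$40


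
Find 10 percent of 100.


Convert percentage to decimal:
10% = 0.1
Multiply:
100 x 0.1 = 10

10


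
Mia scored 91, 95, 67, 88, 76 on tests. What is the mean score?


Add the scores:
91 + 95 + 67 + 88 + 76 = 417
Divide by the number of tests:
417 / 5 = 83.4

83.4


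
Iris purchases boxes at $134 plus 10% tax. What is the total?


Calculate the tax:
10% of $134 = $13.40
Add tax to price:
$134 + $13.40 = $147.40

$147.40


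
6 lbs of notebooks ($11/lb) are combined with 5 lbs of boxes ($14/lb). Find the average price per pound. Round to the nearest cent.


Cost of notebooks:
6 x $11 = $66
Cost of boxes:
5 x $14 = $70
Total cost: $66 + $70 = $136
Total weight: 11 lbs
Average: $136 / 11 = $12.3636... ≈ $12.36/lb

$12.36/lb


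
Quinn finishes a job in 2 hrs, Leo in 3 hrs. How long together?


Quinn's rate: 1/2 of the job per hour
Leo's rate: 1/3 of the job per hour
Combined rate: 1/2 + 1/3 = 5/6 per hour
Time = 1 / (5/6) = 6/5 = 1.2 hours

1.2 hours


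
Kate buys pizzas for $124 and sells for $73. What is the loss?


Selling price = $73
Cost price = $124
Loss = cost price - selling price:
Loss = $124 - $73 = $51

$51


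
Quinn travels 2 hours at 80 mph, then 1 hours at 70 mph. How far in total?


Leg 1 distance:
80 x 2 = 160 miles
Leg 2 distance:
70 x 1 = 70 miles
Total distance:
160 + 70 = 230 miles

230 miles


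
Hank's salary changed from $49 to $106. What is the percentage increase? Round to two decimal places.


Find the absolute change:
|106 - 49| = 57
Divide by original and multiply by 100:
57 / 49 x 100 = 116.3265...% ≈ 116.33%

116.33%


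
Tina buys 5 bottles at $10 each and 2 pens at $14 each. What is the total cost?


Cost of bottles:
5 x $10 = $50
Cost of pens:
2 x $14 = $28
Add both:
$50 + $28 = $78

$78


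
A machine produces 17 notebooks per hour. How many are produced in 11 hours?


Production rate: 17 notebooks per hour
Time: 11 hours
Total: 17 x 11 = 187 notebooks

187 notebooks


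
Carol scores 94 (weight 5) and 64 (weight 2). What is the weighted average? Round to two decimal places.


Weighted sum:
5 x 94 + 2 x 64 = 598
Total weight:
5 + 2 = 7
Weighted average:
598 / 7 = 85.4285... ≈ 85.43

85.43


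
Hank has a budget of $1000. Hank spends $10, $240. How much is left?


Add up expenses:
$10 + $240 = $250
Subtract from budget:
$1000 - $250 = $750

$750


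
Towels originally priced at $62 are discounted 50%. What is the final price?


Calculate the discount amount:
50% of $62 = $31
Subtract from original:
$62 - $31 = $31

$31


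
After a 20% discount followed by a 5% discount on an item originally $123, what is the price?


First discount:
20% of $123 = $24.60
Price after first discount:
$123 - $24.60 = $98.40
Second discount:
5% of $98.40 = $4.92
Final price:
$98.40 - $4.92 = $93.48

$93.48


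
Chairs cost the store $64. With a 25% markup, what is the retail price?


Calculate the markup amount:
25% of $64 = $16
Add to cost:
$64 + $16 = $80

$80


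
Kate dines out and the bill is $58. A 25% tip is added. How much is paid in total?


Calculate the tip:
25% of $58 = $14.50
Add tip to meal cost:
$58 + $14.50 = $72.50

$72.50


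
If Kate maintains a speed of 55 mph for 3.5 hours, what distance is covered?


Use the formula: distance = speed x time
Speed = 55 mph, Time = 3.5 hours
55 x 3.5 = 192.5 miles

192.5 miles


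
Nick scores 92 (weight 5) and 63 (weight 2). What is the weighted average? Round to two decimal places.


Weighted sum:
5 x 92 + 2 x 63 = 586
Total weight:
5 + 2 = 7
Weighted average:
586 / 7 = 83.7142... ≈ 83.71

83.71


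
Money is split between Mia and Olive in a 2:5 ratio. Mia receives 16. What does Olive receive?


Find the multiplier:
16 / 2 = 8
Apply to Olive's share:
5 x 8 = 40

40


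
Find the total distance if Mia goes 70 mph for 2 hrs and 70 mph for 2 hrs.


Leg 1 distance:
70 x 2 = 140 miles
Leg 2 distance:
70 x 2 = 140 miles
Total distance:
140 + 140 = 280 miles

280 miles


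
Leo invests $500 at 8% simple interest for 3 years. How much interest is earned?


Use the formula I = P x R x T / 100
P x R x T = 500 x 8 x 3 = 12000
I = 12000 / 100 = $120

$120


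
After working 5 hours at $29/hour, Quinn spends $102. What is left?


Calculate earnings:
5 x $29 = $145
Subtract spending:
$145 - $102 = $43

$43


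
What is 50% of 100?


Convert percentage to decimal:
50% = 0.5
Multiply:
100 x 0.5 = 50

50


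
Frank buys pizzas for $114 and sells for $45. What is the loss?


Selling price = $45
Cost price = $114
Loss = cost price - selling price:
Loss = $114 - $45 = $69

$69


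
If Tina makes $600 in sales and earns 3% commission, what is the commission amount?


Convert rate to decimal:
3% = 0.03
Multiply by sales:
$600 x 0.03 = $18

$18


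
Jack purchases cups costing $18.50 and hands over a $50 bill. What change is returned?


Start with the amount paid:
$50
Subtract the price:
$50 - $18.50 = $31.50

$31.50


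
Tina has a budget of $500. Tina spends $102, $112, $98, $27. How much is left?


Add up expenses:
$102 + $112 + $98 + $27 = $339
Subtract from budget:
$500 - $339 = $161

$161


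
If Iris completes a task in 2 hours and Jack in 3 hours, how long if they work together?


Iris's rate: 1/2 of the job per hour
Jack's rate: 1/3 of the job per hour
Combined rate: 1/2 + 1/3 = 5/6 per hour
Time = 1 / (5/6) = 6/5 = 1.2 hours

1.2 hours


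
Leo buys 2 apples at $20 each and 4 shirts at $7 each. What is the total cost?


Cost of apples:
2 x $20 = $40
Cost of shirts:
4 x $7 = $28
Add both:
$40 + $28 = $68

$68


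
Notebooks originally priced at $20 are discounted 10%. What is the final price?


Calculate the discount amount:
10% of $20 = $2
Subtract from original:
$20 - $2 = $18

$18


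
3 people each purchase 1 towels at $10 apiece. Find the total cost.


Cost per person:
1 x $10 = $10
Group total:
3 x $10 = $30

$30


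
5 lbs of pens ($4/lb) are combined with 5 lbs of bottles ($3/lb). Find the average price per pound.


Cost of pens:
5 x $4 = $20
Cost of bottles:
5 x $3 = $15
Total cost: $20 + $15 = $35
Total weight: 10 lbs
Average: $35 / 10 = $3.50/lb

$3.50/lb


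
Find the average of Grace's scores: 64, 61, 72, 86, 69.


Add the scores:
64 + 61 + 72 + 86 + 69 = 352
Divide by the number of tests:
352 / 5 = 70.4

70.4


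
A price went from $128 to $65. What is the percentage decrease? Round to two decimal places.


Find the absolute change:
|65 - 128| = 63
Divide by original and multiply by 100:
63 / 128 x 100 = 49.2187...% ≈ 49.22%

49.22%


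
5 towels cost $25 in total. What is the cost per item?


Total cost: $25
Number of items: 5
Unit price: $25 / 5 = $5

$5


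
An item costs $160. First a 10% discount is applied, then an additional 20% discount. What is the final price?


First discount:
10% of $160 = $16
Price after first discount:
$160 - $16 = $144
Second discount:
20% of $144 = $28.80
Final price:
$144 - $28.80 = $115.20

$115.20


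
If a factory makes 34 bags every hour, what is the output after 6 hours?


Production rate: 34 bags per hour
Time: 6 hours
Total: 34 x 6 = 204 bags

204 bags


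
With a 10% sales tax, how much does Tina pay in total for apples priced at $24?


Calculate the tax:
10% of $24 = $2.40
Add tax to price:
$24 + $2.40 = $26.40

$26.40


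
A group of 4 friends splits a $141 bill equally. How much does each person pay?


Total bill: $141
Number of people: 4
Each pays: $141 / 4 = $35.25

$35.25


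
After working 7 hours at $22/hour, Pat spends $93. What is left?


Calculate earnings:
7 x $22 = $154
Subtract spending:
$154 - $93 = $61

$61


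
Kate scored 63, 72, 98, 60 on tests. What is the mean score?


Add the scores:
63 + 72 + 98 + 60 = 293
Divide by the number of tests:
293 / 4 = 73.25

73.25


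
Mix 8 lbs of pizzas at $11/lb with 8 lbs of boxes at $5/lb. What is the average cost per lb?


Cost of pizzas:
8 x $11 = $88
Cost of boxes:
8 x $5 = $40
Total cost: $88 + $40 = $128
Total weight: 16 lbs
Average: $128 / 16 = $8/lb

$8/lb


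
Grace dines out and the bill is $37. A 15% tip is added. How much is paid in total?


Calculate the tip:
15% of $37 = $5.55
Add tip to meal cost:
$37 + $5.55 = $42.55

$42.55


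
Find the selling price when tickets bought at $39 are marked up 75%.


Calculate the markup amount:
75% of $39 = $29.25
Add to cost:
$39 + $29.25 = $68.25

$68.25


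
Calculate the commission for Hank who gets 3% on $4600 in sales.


Convert rate to decimal:
3% = 0.03
Multiply by sales:
$4600 x 0.03 = $138

$138


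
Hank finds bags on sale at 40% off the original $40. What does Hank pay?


Calculate the discount amount:
40% of $40 = $16
Subtract from original:
$40 - $16 = $24

$24


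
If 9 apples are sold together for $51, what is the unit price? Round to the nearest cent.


Total cost: $51
Number of items: 9
Unit price: $51 / 9 = $5.6666... ≈ $5.67

$5.67


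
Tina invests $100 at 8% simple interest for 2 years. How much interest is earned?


Use the formula I = P x R x T / 100
P x R x T = 100 x 8 x 2 = 1600
I = 1600 / 100 = $16

$16


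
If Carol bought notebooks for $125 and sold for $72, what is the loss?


Selling price = $72
Cost price = $125
Loss = cost price - selling price:
Loss = $125 - $72 = $53

$53


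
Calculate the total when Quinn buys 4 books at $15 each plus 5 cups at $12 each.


Cost of books:
4 x $15 = $60
Cost of cups:
5 x $12 = $60
Add both:
$60 + $60 = $120

$120


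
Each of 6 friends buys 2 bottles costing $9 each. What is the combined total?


Cost per person:
2 x $9 = $18
Group total:
6 x $18 = $108

$108


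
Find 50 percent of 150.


Convert percentage to decimal:
50% = 0.5
Multiply:
150 x 0.5 = 75

75


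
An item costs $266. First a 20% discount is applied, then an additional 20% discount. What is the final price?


First discount:
20% of $266 = $53.20
Price after first discount:
$266 - $53.20 = $212.80
Second discount:
20% of $212.80 = $42.56
Final price:
$212.80 - $42.56 = $170.24

$170.24


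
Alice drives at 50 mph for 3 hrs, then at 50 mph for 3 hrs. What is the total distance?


Leg 1 distance:
50 x 3 = 150 miles
Leg 2 distance:
50 x 3 = 150 miles
Total distance:
150 + 150 = 300 miles

300 miles


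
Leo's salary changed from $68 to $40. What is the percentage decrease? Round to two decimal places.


Find the absolute change:
|40 - 68| = 28
Divide by original and multiply by 100:
28 / 68 x 100 = 41.1764...% ≈ 41.18%

41.18%


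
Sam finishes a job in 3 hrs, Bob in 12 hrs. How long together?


Sam's rate: 1/3 of the job per hour
Bob's rate: 1/12 of the job per hour
Combined rate: 1/3 + 1/12 = 5/12 per hour
Time = 1 / (5/12) = 12/5 = 2.4 hours

2.4 hours


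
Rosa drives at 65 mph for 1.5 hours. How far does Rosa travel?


Use the formula: distance = speed x time
Speed = 65 mph, Time = 1.5 hours
65 x 1.5 = 97.5 miles

97.5 miles


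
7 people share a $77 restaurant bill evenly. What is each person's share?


Total bill: $77
Number of people: 7
Each pays: $77 / 7 = $11

$11


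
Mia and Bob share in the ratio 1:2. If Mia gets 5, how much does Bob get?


Find the multiplier:
5 / 1 = 5
Apply to Bob's share:
2 x 5 = 10

10


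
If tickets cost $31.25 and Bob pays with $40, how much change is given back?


Start with the amount paid:
$40
Subtract the price:
$40 - $31.25 = $8.75

$8.75


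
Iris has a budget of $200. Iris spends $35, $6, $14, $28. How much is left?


Add up expenses:
$35 + $6 + $14 + $28 = $83
Subtract from budget:
$200 - $83 = $117

$117


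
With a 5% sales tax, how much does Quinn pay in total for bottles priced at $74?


Calculate the tax:
5% of $74 = $3.70
Add tax to price:
$74 + $3.70 = $77.70

$77.70


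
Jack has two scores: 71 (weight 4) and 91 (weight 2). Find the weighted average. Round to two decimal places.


Weighted sum:
4 x 71 + 2 x 91 = 466
Total weight:
4 + 2 = 6
Weighted average:
466 / 6 = 77.6666... ≈ 77.67

77.67


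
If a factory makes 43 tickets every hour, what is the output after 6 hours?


Production rate: 43 tickets per hour
Time: 6 hours
Total: 43 x 6 = 258 tickets

258 tickets


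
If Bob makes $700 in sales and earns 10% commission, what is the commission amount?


Convert rate to decimal:
10% = 0.1
Multiply by sales:
$700 x 0.1 = $70

$70


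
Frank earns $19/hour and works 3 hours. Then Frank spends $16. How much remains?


Calculate earnings:
3 x $19 = $57
Subtract spending:
$57 - $16 = $41

$41


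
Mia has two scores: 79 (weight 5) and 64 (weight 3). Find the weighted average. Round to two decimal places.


Weighted sum:
5 x 79 + 3 x 64 = 587
Total weight:
5 + 3 = 8
Weighted average:
587 / 8 = 73.375 ≈ 73.38

73.38


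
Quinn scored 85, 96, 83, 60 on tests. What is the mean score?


Add the scores:
85 + 96 + 83 + 60 = 324
Divide by the number of tests:
324 / 4 = 81

81


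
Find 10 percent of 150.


Convert percentage to decimal:
10% = 0.1
Multiply:
150 x 0.1 = 15

15


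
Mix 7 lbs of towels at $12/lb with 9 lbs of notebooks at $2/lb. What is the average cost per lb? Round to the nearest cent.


Cost of towels:
7 x $12 = $84
Cost of notebooks:
9 x $2 = $18
Total cost: $84 + $18 = $102
Total weight: 16 lbs
Average: $102 / 16 = $6.375 ≈ $6.38/lb

$6.38/lb


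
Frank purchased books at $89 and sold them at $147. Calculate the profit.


Selling price = $147
Cost price = $89
Profit = selling price - cost price:
Profit = $147 - $89 = $58

$58


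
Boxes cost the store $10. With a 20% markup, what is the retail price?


Calculate the markup amount:
20% of $10 = $2
Add to cost:
$10 + $2 = $12

$12


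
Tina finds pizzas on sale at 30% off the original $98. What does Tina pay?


Calculate the discount amount:
30% of $98 = $29.40
Subtract from original:
$98 - $29.40 = $68.60

$68.60


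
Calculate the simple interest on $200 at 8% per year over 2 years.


Use the formula I = P x R x T / 100
P x R x T = 200 x 8 x 2 = 3200
I = 3200 / 100 = $32

$32


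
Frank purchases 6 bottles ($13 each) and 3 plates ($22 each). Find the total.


Cost of bottles:
6 x $13 = $78
Cost of plates:
3 x $22 = $66
Add both:
$78 + $66 = $144

$144


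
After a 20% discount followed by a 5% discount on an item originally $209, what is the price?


First discount:
20% of $209 = $41.80
Price after first discount:
$209 - $41.80 = $167.20
Second discount:
5% of $167.20 = $8.36
Final price:
$167.20 - $8.36 = $158.84

$158.84
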